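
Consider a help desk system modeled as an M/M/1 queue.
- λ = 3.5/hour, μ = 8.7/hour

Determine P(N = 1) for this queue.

ρ = λ/μ = 3.5/8.7 = 0.4023
P(n) = (1-ρ)ρⁿ
P(1) = (1-0.4023) × 0.4023^1
P(1) = 0.5977 × 0.4023
P(1) = 0.2405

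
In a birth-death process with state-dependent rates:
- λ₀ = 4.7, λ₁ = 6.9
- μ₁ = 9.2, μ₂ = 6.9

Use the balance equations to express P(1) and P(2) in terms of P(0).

Balance equations:
State 0: λ₀P₀ = μ₁P₁ → P₁ = (λ₀/μ₁)P₀ = (4.7/9.2)P₀ = 0.5109P₀
State 1: P₂ = (λ₀λ₁)/(μ₁μ₂)P₀ = (4.7×6.9)/(9.2×6.9)P₀ = 0.5109P₀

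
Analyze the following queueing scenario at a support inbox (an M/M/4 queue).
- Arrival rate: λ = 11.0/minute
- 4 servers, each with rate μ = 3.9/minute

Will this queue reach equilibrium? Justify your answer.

Stability requires ρ = λ/(cμ) < 1
ρ = 11.0/(4 × 3.9) = 11.0/15.60 = 0.7051
Since 0.7051 < 1, the system is STABLE.
The servers are busy 70.51% of the time.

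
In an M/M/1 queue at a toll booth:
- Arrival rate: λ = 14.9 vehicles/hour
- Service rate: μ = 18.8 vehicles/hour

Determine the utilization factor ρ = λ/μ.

Server utilization: ρ = λ/μ
ρ = 14.9/18.8 = 0.7926
The server is busy 79.26% of the time.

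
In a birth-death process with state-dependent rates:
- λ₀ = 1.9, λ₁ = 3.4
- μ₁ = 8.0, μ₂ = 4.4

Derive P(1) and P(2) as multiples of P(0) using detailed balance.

Balance equations:
State 0: λ₀P₀ = μ₁P₁ → P₁ = (λ₀/μ₁)P₀ = (1.9/8.0)P₀ = 0.2375P₀
State 1: P₂ = (λ₀λ₁)/(μ₁μ₂)P₀ = (1.9×3.4)/(8.0×4.4)P₀ = 0.1835P₀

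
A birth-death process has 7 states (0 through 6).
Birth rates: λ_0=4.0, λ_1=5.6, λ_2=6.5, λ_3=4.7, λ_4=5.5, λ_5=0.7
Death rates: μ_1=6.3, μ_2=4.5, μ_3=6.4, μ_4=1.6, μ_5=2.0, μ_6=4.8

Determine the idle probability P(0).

Ratios P(n)/P(0) = (λ₀···λₙ₋₁)/(μ₁···μₙ):
P(1)/P(0) = (4.0)/(6.3) = 0.6349
P(2)/P(0) = (4.0×5.6)/(6.3×4.5) = 0.7901
P(3)/P(0) = (4.0×5.6×6.5)/(6.3×4.5×6.4) = 0.8025
P(4)/P(0) = (4.0×5.6×6.5×4.7)/(6.3×4.5×6.4×1.6) = 2.3573
P(5)/P(0) = (4.0×5.6×6.5×4.7×5.5)/(6.3×4.5×6.4×1.6×2.0) = 6.4824
P(6)/P(0) = (4.0×5.6×6.5×4.7×5.5×0.7)/(6.3×4.5×6.4×1.6×2.0×4.8) = 0.9454

Normalization: ∑ P(n) = 1
P(0) × (1.0000 + 0.6349 + 0.7901 + 0.8025 + 2.3573 + 6.4824 + 0.9454) = 1
P(0) × 13.0126 = 1
P(0) = 1/13.0126 = 0.07685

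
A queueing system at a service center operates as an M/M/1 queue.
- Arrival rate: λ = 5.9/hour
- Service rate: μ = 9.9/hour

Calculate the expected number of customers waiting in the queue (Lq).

ρ = λ/μ = 5.9/9.9 = 0.5960
For M/M/1: Lq = λ²/(μ(μ-λ))
Lq = 34.81/(9.9 × 4.00)
Lq = 0.8790 customers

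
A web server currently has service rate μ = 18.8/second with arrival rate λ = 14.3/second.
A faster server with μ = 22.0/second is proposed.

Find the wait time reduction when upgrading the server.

System 1: ρ₁ = 14.3/18.8 = 0.7606, W₁ = 1/(18.8-14.3) = 0.22222
System 2: ρ₂ = 14.3/22.0 = 0.6500, W₂ = 1/(22.0-14.3) = 0.12987
Improvement: (W₁-W₂)/W₁ = (0.22222-0.12987)/0.22222 = 41.56%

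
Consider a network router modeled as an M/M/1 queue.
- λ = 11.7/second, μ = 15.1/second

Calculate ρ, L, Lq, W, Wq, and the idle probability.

Step 1: ρ = λ/μ = 11.7/15.1 = 0.7748
Step 2: L = λ/(μ-λ) = 11.7/3.40 = 3.4412
Step 3: Lq = λ²/(μ(μ-λ)) = 136.89/(15.1×3.40) = 2.6663
Step 4: W = 1/(μ-λ) = 1/3.40 = 0.29412
Step 5: Wq = λ/(μ(μ-λ)) = 11.7/(15.1×3.40) = 0.2279
Step 6: P(0) = 1-ρ = 0.2252
Verify: L = λW = 11.7×0.29412 = 3.4412 ✔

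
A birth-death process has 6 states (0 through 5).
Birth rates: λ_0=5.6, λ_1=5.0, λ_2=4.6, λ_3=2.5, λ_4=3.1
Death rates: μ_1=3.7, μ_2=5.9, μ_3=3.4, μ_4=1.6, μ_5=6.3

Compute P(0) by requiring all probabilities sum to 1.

Ratios P(n)/P(0) = (λ₀···λₙ₋₁)/(μ₁···μₙ):
P(1)/P(0) = (5.6)/(3.7) = 1.513514
P(2)/P(0) = (5.6×5.0)/(3.7×5.9) = 1.282639
P(3)/P(0) = (5.6×5.0×4.6)/(3.7×5.9×3.4) = 1.735335
P(4)/P(0) = (5.6×5.0×4.6×2.5)/(3.7×5.9×3.4×1.6) = 2.711460
P(5)/P(0) = (5.6×5.0×4.6×2.5×3.1)/(3.7×5.9×3.4×1.6×6.3) = 1.334211

Normalization: ∑ P(n) = 1
P(0) × (1.000000 + 1.513514 + 1.282639 + 1.735335 + 2.711460 + 1.334211) = 1
P(0) × 9.5772 = 1
P(0) = 1/9.5772 = 0.1044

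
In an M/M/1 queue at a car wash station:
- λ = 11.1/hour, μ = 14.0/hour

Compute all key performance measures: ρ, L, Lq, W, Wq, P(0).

Step 1: ρ = λ/μ = 11.1/14.0 = 0.7929
Step 2: L = λ/(μ-λ) = 11.1/2.90 = 3.8276
Step 3: Lq = λ²/(μ(μ-λ)) = 123.21/(14.0×2.90) = 3.0347
Step 4: W = 1/(μ-λ) = 1/2.90 = 0.34483
Step 5: Wq = λ/(μ(μ-λ)) = 11.1/(14.0×2.90) = 0.2734
Step 6: P(0) = 1-ρ = 0.2071
Verify: L = λW = 11.1×0.34483 = 3.8276 ✔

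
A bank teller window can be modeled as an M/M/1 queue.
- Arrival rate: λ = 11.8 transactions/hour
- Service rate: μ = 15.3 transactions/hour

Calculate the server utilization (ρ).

Server utilization: ρ = λ/μ
ρ = 11.8/15.3 = 0.7712
The server is busy 77.12% of the time.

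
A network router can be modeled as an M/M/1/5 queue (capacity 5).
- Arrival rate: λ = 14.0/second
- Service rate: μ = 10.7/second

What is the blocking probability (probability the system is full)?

ρ = λ/μ = 14.0/10.7 = 1.3084
P₀ = (1-ρ)/(1-ρ^(K+1)) = (1-1.3084)/(1-1.3084^6) = -0.3084/-4.0170 = 0.07677
P_K = P₀×ρ^K = 0.07677 × 1.3084^5 = 0.07677 × 3.8344 = 0.2944
Blocking probability = 29.44%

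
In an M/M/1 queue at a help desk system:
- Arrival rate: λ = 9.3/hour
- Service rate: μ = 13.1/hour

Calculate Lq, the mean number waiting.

ρ = λ/μ = 9.3/13.1 = 0.7099
For M/M/1: Lq = λ²/(μ(μ-λ))
Lq = 86.49/(13.1 × 3.80)
Lq = 1.7374 tickets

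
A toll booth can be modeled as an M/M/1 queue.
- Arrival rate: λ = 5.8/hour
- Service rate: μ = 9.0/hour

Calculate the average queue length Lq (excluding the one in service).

ρ = λ/μ = 5.8/9.0 = 0.6444
For M/M/1: Lq = λ²/(μ(μ-λ))
Lq = 33.64/(9.0 × 3.20)
Lq = 1.1681 vehicles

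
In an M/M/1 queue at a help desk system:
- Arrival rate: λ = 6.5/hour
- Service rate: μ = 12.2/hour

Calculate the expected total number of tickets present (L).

ρ = λ/μ = 6.5/12.2 = 0.5328
For M/M/1: L = λ/(μ-λ)
L = 6.5/(12.2-6.5) = 6.5/5.70
L = 1.1404 tickets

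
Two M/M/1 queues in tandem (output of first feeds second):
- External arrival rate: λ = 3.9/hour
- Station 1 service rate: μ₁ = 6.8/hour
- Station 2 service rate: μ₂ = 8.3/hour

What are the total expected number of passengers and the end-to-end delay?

By Jackson's theorem, each station behaves as independent M/M/1.
Station 1: ρ₁ = 3.9/6.8 = 0.5735, L₁ = ρ₁/(1-ρ₁) = λ/(μ₁-λ) = 3.9/2.90 = 1.3448
Station 2: ρ₂ = 3.9/8.3 = 0.4699, L₂ = ρ₂/(1-ρ₂) = λ/(μ₂-λ) = 3.9/4.40 = 0.8864
Total: L = L₁ + L₂ = 1.3448 + 0.8864 = 2.2312
W = L/λ = 2.2312/3.9 = 0.5721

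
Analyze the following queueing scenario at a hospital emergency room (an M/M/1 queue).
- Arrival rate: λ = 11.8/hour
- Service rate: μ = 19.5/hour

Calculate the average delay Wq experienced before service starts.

First, compute utilization: ρ = λ/μ = 11.8/19.5 = 0.6051
For M/M/1: Wq = λ/(μ(μ-λ))
Wq = 11.8/(19.5 × (19.5-11.8))
Wq = 11.8/(19.5 × 7.70)
Wq = 0.07859 hours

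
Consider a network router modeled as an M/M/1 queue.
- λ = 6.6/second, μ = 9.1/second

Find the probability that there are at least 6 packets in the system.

ρ = λ/μ = 6.6/9.1 = 0.7253
P(N ≥ n) = ρⁿ
P(N ≥ 6) = 0.7253^6
P(N ≥ 6) = 0.1456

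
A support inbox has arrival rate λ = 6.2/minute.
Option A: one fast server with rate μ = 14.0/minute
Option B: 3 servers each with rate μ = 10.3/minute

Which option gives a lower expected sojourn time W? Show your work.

Option A: single server μ = 14.0 (M/M/1)
  ρ_A = 6.2/14.0 = 0.4429
  W_A = 1/(μ-λ) = 1/(14.0-6.2) = 1/7.80 = 0.1282

Option B: 3 servers μ = 10.3 (M/M/3)
  ρ_B = λ/(cμ) = 6.2/(3×10.3) = 0.2006
  Offered load a = λ/μ = cρ = 6.2/10.3 = 0.6019
  P₀ = [ Σₙ₌₀^2 aⁿ/n! + a^3/(3!(1-ρ)) ]⁻¹
  Σ = a^0/0! + a^1/1! + a^2/2! = 1.0000 + 0.6019 + 0.1812 = 1.7831
  a^3/(3!(1-ρ)) = 0.218104/(6 × 0.799353) = 0.04548
  P₀ = 1/(1.7831 + 0.04548) = 0.5469
  Lq = P₀·a^3·ρ / (3!(1-ρ)²) = 0.54687 × 0.21810 × 0.20065 / (6 × 0.63896) = 0.006242
  Wq_B = Lq/λ = 0.006242/6.2 = 0.0010068
  W_B = Wq_B + 1/μ = 0.0010068 + 0.097087 = 0.09809

Since W_B = 0.09809 < W_A = 0.1282, Option B (multiple servers) has the shorter time in system.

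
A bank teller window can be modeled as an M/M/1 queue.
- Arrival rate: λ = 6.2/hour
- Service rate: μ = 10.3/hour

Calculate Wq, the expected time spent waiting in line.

First, compute utilization: ρ = λ/μ = 6.2/10.3 = 0.6019
For M/M/1: Wq = λ/(μ(μ-λ))
Wq = 6.2/(10.3 × (10.3-6.2))
Wq = 6.2/(10.3 × 4.10)
Wq = 0.1468 hours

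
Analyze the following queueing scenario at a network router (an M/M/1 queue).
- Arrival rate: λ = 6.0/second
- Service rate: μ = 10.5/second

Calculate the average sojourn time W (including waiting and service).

First, compute utilization: ρ = λ/μ = 6.0/10.5 = 0.5714
For M/M/1: W = 1/(μ-λ)
W = 1/(10.5-6.0) = 1/4.50
W = 0.2222 seconds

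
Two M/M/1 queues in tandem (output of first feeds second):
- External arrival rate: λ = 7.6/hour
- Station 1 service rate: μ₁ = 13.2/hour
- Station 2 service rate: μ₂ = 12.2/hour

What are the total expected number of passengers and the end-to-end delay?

By Jackson's theorem, each station behaves as independent M/M/1.
Station 1: ρ₁ = 7.6/13.2 = 0.5758, L₁ = ρ₁/(1-ρ₁) = λ/(μ₁-λ) = 7.6/5.60 = 1.3571
Station 2: ρ₂ = 7.6/12.2 = 0.6230, L₂ = ρ₂/(1-ρ₂) = λ/(μ₂-λ) = 7.6/4.60 = 1.6522
Total: L = L₁ + L₂ = 1.3571 + 1.6522 = 3.0093
W = L/λ = 3.0093/7.6 = 0.3960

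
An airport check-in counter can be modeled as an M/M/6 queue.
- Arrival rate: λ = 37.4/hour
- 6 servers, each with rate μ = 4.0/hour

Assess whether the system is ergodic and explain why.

Stability requires ρ = λ/(cμ) < 1
ρ = 37.4/(6 × 4.0) = 37.4/24.00 = 1.5583
Since 1.5583 ≥ 1, the system is UNSTABLE.
Need c > λ/μ = 37.4/4.0 = 9.35.
Minimum servers needed: c = 10.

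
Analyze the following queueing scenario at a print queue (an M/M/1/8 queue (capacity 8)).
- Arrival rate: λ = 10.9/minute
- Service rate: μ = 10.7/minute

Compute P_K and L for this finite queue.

ρ = λ/μ = 10.9/10.7 = 1.01869
P₀ = (1-ρ)/(1-ρ^(K+1)) = (1-1.01869)/(1-1.01869^9) = -0.01869/-0.1813 = 0.1031
P_K = P₀×ρ^K = 0.10306 × 1.01869^8 = 0.10306 × 1.1597 = 0.1195
Blocking probability P_8 = 0.1195 (11.95%)
L = ρ[1 - (K+1)ρ^K + Kρ^(K+1)] / [(1-ρ)(1-ρ^(K+1))]
L = 1.01869 × (1 - 9×1.15967513 + 8×1.18134946) / ((1 - 1.01869) × (1 - 1.18134946)) = 4.1234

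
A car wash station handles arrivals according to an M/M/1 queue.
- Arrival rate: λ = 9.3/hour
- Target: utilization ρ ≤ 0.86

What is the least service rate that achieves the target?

ρ = λ/μ, so μ = λ/ρ
μ ≥ 9.3/0.86 = 10.8140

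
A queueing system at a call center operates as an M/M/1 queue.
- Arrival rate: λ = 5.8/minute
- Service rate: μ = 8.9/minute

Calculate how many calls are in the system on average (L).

ρ = λ/μ = 5.8/8.9 = 0.6517
For M/M/1: L = λ/(μ-λ)
L = 5.8/(8.9-5.8) = 5.8/3.10
L = 1.8710 calls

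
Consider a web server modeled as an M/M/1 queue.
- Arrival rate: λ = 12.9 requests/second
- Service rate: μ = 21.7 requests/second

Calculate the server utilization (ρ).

Server utilization: ρ = λ/μ
ρ = 12.9/21.7 = 0.5945
The server is busy 59.45% of the time.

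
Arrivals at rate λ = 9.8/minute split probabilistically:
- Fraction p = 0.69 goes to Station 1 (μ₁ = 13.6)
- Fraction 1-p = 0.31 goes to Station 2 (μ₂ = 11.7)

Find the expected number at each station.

Effective rates: λ₁ = 9.8×0.69 = 6.762, λ₂ = 9.8×0.31 = 3.038
Station 1: ρ₁ = 6.762/13.6 = 0.4972, L₁ = ρ₁/(1-ρ₁) = 0.4972/(1-0.4972) = 0.9889
Station 2: ρ₂ = 3.038/11.7 = 0.25966, L₂ = ρ₂/(1-ρ₂) = 0.25966/(1-0.25966) = 0.3507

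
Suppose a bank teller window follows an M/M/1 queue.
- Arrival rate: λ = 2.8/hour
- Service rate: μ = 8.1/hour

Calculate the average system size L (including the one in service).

ρ = λ/μ = 2.8/8.1 = 0.3457
For M/M/1: L = λ/(μ-λ)
L = 2.8/(8.1-2.8) = 2.8/5.30
L = 0.5283 transactions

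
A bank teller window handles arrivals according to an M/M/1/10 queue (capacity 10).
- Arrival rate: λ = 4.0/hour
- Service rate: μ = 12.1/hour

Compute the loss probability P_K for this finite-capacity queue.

ρ = λ/μ = 4.0/12.1 = 0.33058
P₀ = (1-ρ)/(1-ρ^(K+1)) = (1-0.33058)/(1-0.33058^11) = 0.6694/1.0000 = 0.6694
P_K = P₀×ρ^K = 0.66942 × 0.33058^10 = 0.66942 × 0.000015587 = 0.00001043
Blocking probability = 0.001043%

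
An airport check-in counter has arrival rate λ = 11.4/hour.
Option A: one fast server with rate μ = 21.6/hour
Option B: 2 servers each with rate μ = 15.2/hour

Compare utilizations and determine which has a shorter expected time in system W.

Option A: single server μ = 21.6 (M/M/1)
  ρ_A = 11.4/21.6 = 0.5278
  W_A = 1/(μ-λ) = 1/(21.6-11.4) = 1/10.20 = 0.09804

Option B: 2 servers μ = 15.2 (M/M/2)
  ρ_B = λ/(cμ) = 11.4/(2×15.2) = 0.3750
  Offered load a = λ/μ = cρ = 11.4/15.2 = 0.7500
  P₀ = [ Σₙ₌₀^1 aⁿ/n! + a^2/(2!(1-ρ)) ]⁻¹
  Σ = a^0/0! + a^1/1! = 1.0000 + 0.7500 = 1.7500
  a^2/(2!(1-ρ)) = 0.5625/(2 × 0.6250) = 0.4500
  P₀ = 1/(1.7500 + 0.4500) = 0.4545
  Lq = P₀·a^2·ρ / (2!(1-ρ)²) = 0.4545 × 0.5625 × 0.3750 / (2 × 0.3906) = 0.1227
  Wq_B = Lq/λ = 0.12273/11.4 = 0.01077
  W_B = Wq_B + 1/μ = 0.01077 + 0.06579 = 0.07656

Since W_B = 0.07656 < W_A = 0.09804, Option B (multiple servers) has the shorter time in system.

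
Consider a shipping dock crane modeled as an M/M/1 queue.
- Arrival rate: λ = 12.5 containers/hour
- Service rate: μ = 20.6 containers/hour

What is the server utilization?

Server utilization: ρ = λ/μ
ρ = 12.5/20.6 = 0.6068
The server is busy 60.68% of the time.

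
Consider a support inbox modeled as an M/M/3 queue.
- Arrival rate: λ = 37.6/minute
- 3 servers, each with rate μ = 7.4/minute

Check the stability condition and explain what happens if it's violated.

Stability requires ρ = λ/(cμ) < 1
ρ = 37.6/(3 × 7.4) = 37.6/22.20 = 1.6937
Since 1.6937 ≥ 1, the system is UNSTABLE.
Need c > λ/μ = 37.6/7.4 = 5.08.
Minimum servers needed: c = 6.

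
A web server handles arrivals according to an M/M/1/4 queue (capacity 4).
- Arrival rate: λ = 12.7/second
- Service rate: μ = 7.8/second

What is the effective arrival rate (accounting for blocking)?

ρ = λ/μ = 12.7/7.8 = 1.628205
P₀ = (1-ρ)/(1-ρ^(K+1)) = (1-1.628205)/(1-1.628205^5) = -0.6282/-10.4431 = 0.06015
P_K = P₀×ρ^K = 0.060155 × 1.628205^4 = 0.060155 × 7.0281 = 0.4228
λ_eff = λ(1-P_K) = 12.7 × (1 - 0.42277) = 12.7 × 0.57723 = 7.3308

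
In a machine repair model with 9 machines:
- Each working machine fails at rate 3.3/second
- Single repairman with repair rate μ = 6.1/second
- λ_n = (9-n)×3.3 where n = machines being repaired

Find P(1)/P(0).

P(1)/P(0) = ∏_{i=0}^{1-1} λ_i/μ_{i+1}
= (9-0)×3.3/6.1
= 4.8689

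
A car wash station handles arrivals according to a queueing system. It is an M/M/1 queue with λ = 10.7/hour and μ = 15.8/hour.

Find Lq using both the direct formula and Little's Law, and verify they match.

Method 1 (direct): Lq = λ²/(μ(μ-λ)) = 114.49/(15.8 × 5.10) = 1.4208

Method 2 (Little's Law):
W = 1/(μ-λ) = 1/5.10 = 0.196078
Wq = W - 1/μ = 0.196078 - 0.0632911 = 0.132787
Lq = λWq = 10.7 × 0.132787 = 1.4208 ✔ (matches Method 1)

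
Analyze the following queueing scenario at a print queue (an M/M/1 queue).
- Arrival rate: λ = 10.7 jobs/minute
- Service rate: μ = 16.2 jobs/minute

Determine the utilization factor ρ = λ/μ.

Server utilization: ρ = λ/μ
ρ = 10.7/16.2 = 0.6605
The server is busy 66.05% of the time.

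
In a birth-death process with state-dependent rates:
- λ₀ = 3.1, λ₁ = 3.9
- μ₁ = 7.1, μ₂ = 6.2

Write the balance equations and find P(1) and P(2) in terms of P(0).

Balance equations:
State 0: λ₀P₀ = μ₁P₁ → P₁ = (λ₀/μ₁)P₀ = (3.1/7.1)P₀ = 0.4366P₀
State 1: P₂ = (λ₀λ₁)/(μ₁μ₂)P₀ = (3.1×3.9)/(7.1×6.2)P₀ = 0.2746P₀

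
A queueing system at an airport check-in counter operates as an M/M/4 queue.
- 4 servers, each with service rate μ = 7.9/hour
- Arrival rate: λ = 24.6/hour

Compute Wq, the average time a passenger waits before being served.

Traffic intensity: ρ = λ/(cμ) = 24.6/(4×7.9) = 0.7785
Since ρ = 0.7785 < 1, system is stable.
Offered load a = λ/μ = cρ = 24.6/7.9 = 3.1139
P₀ = [ Σₙ₌₀^3 aⁿ/n! + a^4/(4!(1-ρ)) ]⁻¹
Σ = a^0/0! + a^1/1! + a^2/2! + a^3/3! = 1.0000 + 3.1139 + 4.8483 + 5.0324 = 13.9946
a^4/(4!(1-ρ)) = 94.0226/(24 × 0.221519) = 17.6852
P₀ = 1/(13.9946 + 17.6852) = 0.03157
Lq = P₀·a^4·ρ / (4!(1-ρ)²) = 0.031566 × 94.0226 × 0.77848 / (24 × 0.049071) = 1.9618
Wq = Lq/λ = 1.9618/24.6 = 0.07975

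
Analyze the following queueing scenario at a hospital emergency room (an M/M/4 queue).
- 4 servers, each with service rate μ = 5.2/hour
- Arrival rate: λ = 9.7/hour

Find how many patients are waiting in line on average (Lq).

Traffic intensity: ρ = λ/(cμ) = 9.7/(4×5.2) = 0.4663
Since ρ = 0.4663 < 1, system is stable.
Offered load a = λ/μ = cρ = 9.7/5.2 = 1.8654
P₀ = [ Σₙ₌₀^3 aⁿ/n! + a^4/(4!(1-ρ)) ]⁻¹
Σ = a^0/0! + a^1/1! + a^2/2! + a^3/3! = 1.0000 + 1.8654 + 1.7398 + 1.0818 = 5.6870
a^4/(4!(1-ρ)) = 12.1080/(24 × 0.53365) = 0.9454
P₀ = 1/(5.6870 + 0.9454) = 0.1508
Lq = P₀·a^4·ρ / (4!(1-ρ)²) = 0.1508 × 12.1080 × 0.4663 / (24 × 0.2848) = 0.1246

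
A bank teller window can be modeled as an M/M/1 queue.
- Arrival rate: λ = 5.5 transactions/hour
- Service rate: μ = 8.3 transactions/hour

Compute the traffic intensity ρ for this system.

Server utilization: ρ = λ/μ
ρ = 5.5/8.3 = 0.6627
The server is busy 66.27% of the time.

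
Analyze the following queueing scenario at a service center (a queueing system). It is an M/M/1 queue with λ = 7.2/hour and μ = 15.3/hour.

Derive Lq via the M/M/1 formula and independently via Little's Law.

Method 1 (direct): Lq = λ²/(μ(μ-λ)) = 51.84/(15.3 × 8.10) = 0.4183

Method 2 (Little's Law):
W = 1/(μ-λ) = 1/8.10 = 0.12346
Wq = W - 1/μ = 0.12346 - 0.065359 = 0.05810
Lq = λWq = 7.2 × 0.05810 = 0.4183 ✔ (matches Method 1)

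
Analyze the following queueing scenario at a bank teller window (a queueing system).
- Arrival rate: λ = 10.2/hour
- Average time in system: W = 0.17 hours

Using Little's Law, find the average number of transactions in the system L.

Little's Law: L = λW
L = 10.2 × 0.17 = 1.7340 transactions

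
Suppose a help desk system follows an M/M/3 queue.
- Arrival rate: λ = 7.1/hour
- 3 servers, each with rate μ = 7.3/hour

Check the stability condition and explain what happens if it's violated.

Stability requires ρ = λ/(cμ) < 1
ρ = 7.1/(3 × 7.3) = 7.1/21.90 = 0.3242
Since 0.3242 < 1, the system is STABLE.
The servers are busy 32.42% of the time.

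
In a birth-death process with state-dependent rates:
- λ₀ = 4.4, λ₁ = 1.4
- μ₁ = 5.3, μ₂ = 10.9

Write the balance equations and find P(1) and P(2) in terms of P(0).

Balance equations:
State 0: λ₀P₀ = μ₁P₁ → P₁ = (λ₀/μ₁)P₀ = (4.4/5.3)P₀ = 0.8302P₀
State 1: P₂ = (λ₀λ₁)/(μ₁μ₂)P₀ = (4.4×1.4)/(5.3×10.9)P₀ = 0.1066P₀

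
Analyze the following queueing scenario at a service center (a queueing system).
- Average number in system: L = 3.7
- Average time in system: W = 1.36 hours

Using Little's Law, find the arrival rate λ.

Little's Law: L = λW, so λ = L/W
λ = 3.7/1.36 = 2.7206 customers/hour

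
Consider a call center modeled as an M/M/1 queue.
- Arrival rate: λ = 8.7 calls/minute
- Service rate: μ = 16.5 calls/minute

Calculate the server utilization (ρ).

Server utilization: ρ = λ/μ
ρ = 8.7/16.5 = 0.5273
The server is busy 52.73% of the time.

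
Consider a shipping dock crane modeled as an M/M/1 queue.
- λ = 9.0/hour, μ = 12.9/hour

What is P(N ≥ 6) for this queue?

ρ = λ/μ = 9.0/12.9 = 0.6977
P(N ≥ n) = ρⁿ
P(N ≥ 6) = 0.6977^6
P(N ≥ 6) = 0.1153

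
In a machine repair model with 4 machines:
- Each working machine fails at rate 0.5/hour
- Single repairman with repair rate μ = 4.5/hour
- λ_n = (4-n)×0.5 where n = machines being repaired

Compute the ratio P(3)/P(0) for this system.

P(3)/P(0) = ∏_{i=0}^{3-1} λ_i/μ_{i+1}
= (4-0)×0.5/4.5 × (4-1)×0.5/4.5 × (4-2)×0.5/4.5
= 0.03292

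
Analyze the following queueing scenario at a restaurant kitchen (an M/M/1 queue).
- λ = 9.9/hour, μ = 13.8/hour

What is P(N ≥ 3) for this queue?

ρ = λ/μ = 9.9/13.8 = 0.7174
P(N ≥ n) = ρⁿ
P(N ≥ 3) = 0.7174^3
P(N ≥ 3) = 0.3692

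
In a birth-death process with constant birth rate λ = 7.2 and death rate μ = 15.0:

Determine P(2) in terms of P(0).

For constant rates: P(n)/P(0) = (λ/μ)^n
P(2)/P(0) = (7.2/15.0)^2 = 0.4800^2 = 0.2304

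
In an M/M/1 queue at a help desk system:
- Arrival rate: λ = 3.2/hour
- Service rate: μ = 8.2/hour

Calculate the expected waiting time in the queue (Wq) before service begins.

First, compute utilization: ρ = λ/μ = 3.2/8.2 = 0.3902
For M/M/1: Wq = λ/(μ(μ-λ))
Wq = 3.2/(8.2 × (8.2-3.2))
Wq = 3.2/(8.2 × 5.00)
Wq = 0.07805 hours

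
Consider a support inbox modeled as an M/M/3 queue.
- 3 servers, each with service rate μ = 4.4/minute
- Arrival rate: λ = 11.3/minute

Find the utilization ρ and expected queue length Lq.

Traffic intensity: ρ = λ/(cμ) = 11.3/(3×4.4) = 0.8561
Since ρ = 0.8561 < 1, system is stable.
Offered load a = λ/μ = cρ = 11.3/4.4 = 2.5682
P₀ = [ Σₙ₌₀^2 aⁿ/n! + a^3/(3!(1-ρ)) ]⁻¹
Σ = a^0/0! + a^1/1! + a^2/2! = 1.0000 + 2.5682 + 3.2978 = 6.8660
a^3/(3!(1-ρ)) = 16.93859/(6 × 0.1439394) = 19.6131
P₀ = 1/(6.8660 + 19.6131) = 0.03777
Lq = P₀·a^3·ρ / (3!(1-ρ)²) = 0.037766 × 16.9386 × 0.85606 / (6 × 0.020719) = 4.4052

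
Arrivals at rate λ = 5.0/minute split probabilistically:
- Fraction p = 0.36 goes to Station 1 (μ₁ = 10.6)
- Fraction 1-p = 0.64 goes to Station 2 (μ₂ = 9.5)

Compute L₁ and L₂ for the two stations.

Effective rates: λ₁ = 5.0×0.36 = 1.8, λ₂ = 5.0×0.64 = 3.2
Station 1: ρ₁ = 1.8/10.6 = 0.1698, L₁ = ρ₁/(1-ρ₁) = 0.1698/(1-0.1698) = 0.2045
Station 2: ρ₂ = 3.2/9.5 = 0.33684, L₂ = ρ₂/(1-ρ₂) = 0.33684/(1-0.33684) = 0.5079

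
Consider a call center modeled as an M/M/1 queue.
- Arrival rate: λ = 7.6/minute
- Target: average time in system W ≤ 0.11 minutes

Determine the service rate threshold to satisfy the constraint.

For M/M/1: W = 1/(μ-λ)
Need W ≤ 0.11, so 1/(μ-λ) ≤ 0.11
μ - λ ≥ 1/0.11 = 9.0909
μ ≥ 7.6 + 9.0909 = 16.6909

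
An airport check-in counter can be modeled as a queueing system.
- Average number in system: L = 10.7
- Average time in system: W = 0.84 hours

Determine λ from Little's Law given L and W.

Little's Law: L = λW, so λ = L/W
λ = 10.7/0.84 = 12.7381 passengers/hour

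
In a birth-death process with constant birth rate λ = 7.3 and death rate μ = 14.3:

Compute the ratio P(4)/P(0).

For constant rates: P(n)/P(0) = (λ/μ)^n
P(4)/P(0) = (7.3/14.3)^4 = 0.51049^4 = 0.06791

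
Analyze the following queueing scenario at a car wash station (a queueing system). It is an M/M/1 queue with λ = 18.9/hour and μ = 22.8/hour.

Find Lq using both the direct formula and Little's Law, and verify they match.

Method 1 (direct): Lq = λ²/(μ(μ-λ)) = 357.21/(22.8 × 3.90) = 4.0172

Method 2 (Little's Law):
W = 1/(μ-λ) = 1/3.90 = 0.25641
Wq = W - 1/μ = 0.25641 - 0.043860 = 0.21255
Lq = λWq = 18.9 × 0.21255 = 4.0172 ✔ (matches Method 1)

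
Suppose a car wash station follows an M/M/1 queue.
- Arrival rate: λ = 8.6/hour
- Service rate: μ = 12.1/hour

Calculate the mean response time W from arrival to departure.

First, compute utilization: ρ = λ/μ = 8.6/12.1 = 0.7107
For M/M/1: W = 1/(μ-λ)
W = 1/(12.1-8.6) = 1/3.50
W = 0.2857 hours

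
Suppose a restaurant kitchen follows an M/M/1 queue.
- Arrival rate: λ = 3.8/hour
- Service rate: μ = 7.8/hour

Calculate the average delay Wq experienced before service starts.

First, compute utilization: ρ = λ/μ = 3.8/7.8 = 0.4872
For M/M/1: Wq = λ/(μ(μ-λ))
Wq = 3.8/(7.8 × (7.8-3.8))
Wq = 3.8/(7.8 × 4.00)
Wq = 0.1218 hours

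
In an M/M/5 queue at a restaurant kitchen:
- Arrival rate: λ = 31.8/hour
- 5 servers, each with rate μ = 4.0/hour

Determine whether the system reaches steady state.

Stability requires ρ = λ/(cμ) < 1
ρ = 31.8/(5 × 4.0) = 31.8/20.00 = 1.5900
Since 1.5900 ≥ 1, the system is UNSTABLE.
Need c > λ/μ = 31.8/4.0 = 7.95.
Minimum servers needed: c = 8.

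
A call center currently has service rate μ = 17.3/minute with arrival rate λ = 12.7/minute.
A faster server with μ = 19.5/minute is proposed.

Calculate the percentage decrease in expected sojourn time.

System 1: ρ₁ = 12.7/17.3 = 0.7341, W₁ = 1/(17.3-12.7) = 0.21739
System 2: ρ₂ = 12.7/19.5 = 0.6513, W₂ = 1/(19.5-12.7) = 0.14706
Improvement: (W₁-W₂)/W₁ = (0.21739-0.14706)/0.21739 = 32.35%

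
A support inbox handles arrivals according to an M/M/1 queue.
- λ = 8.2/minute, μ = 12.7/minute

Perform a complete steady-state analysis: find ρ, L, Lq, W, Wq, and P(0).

Step 1: ρ = λ/μ = 8.2/12.7 = 0.6457
Step 2: L = λ/(μ-λ) = 8.2/4.50 = 1.8222
Step 3: Lq = λ²/(μ(μ-λ)) = 67.24/(12.7×4.50) = 1.1766
Step 4: W = 1/(μ-λ) = 1/4.50 = 0.22222
Step 5: Wq = λ/(μ(μ-λ)) = 8.2/(12.7×4.50) = 0.1435
Step 6: P(0) = 1-ρ = 0.3543
Verify: L = λW = 8.2×0.22222 = 1.8222 ✔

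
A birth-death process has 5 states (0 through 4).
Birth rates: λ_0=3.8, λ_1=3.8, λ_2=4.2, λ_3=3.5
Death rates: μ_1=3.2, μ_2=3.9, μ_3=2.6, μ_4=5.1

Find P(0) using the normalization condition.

Ratios P(n)/P(0) = (λ₀···λₙ₋₁)/(μ₁···μₙ):
P(1)/P(0) = (3.8)/(3.2) = 1.18750
P(2)/P(0) = (3.8×3.8)/(3.2×3.9) = 1.15705
P(3)/P(0) = (3.8×3.8×4.2)/(3.2×3.9×2.6) = 1.86908
P(4)/P(0) = (3.8×3.8×4.2×3.5)/(3.2×3.9×2.6×5.1) = 1.28270

Normalization: ∑ P(n) = 1
P(0) × (1.00000 + 1.18750 + 1.15705 + 1.86908 + 1.28270) = 1
P(0) × 6.4963 = 1
P(0) = 1/6.4963 = 0.1539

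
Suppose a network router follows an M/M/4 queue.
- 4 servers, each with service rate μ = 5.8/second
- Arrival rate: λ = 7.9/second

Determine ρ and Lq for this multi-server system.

Traffic intensity: ρ = λ/(cμ) = 7.9/(4×5.8) = 0.3405
Since ρ = 0.3405 < 1, system is stable.
Offered load a = λ/μ = cρ = 7.9/5.8 = 1.3621
P₀ = [ Σₙ₌₀^3 aⁿ/n! + a^4/(4!(1-ρ)) ]⁻¹
Σ = a^0/0! + a^1/1! + a^2/2! + a^3/3! = 1.00000 + 1.36207 + 0.927616 + 0.421159 = 3.7108
a^4/(4!(1-ρ)) = 3.4419/(24 × 0.6595) = 0.2175
P₀ = 1/(3.7108 + 0.2175) = 0.2546
Lq = P₀·a^4·ρ / (4!(1-ρ)²) = 0.25456 × 3.4419 × 0.34052 / (24 × 0.43492) = 0.02858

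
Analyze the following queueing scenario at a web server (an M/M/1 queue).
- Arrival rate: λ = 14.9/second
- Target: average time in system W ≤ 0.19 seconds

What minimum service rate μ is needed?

For M/M/1: W = 1/(μ-λ)
Need W ≤ 0.19, so 1/(μ-λ) ≤ 0.19
μ - λ ≥ 1/0.19 = 5.2632
μ ≥ 14.9 + 5.2632 = 20.1632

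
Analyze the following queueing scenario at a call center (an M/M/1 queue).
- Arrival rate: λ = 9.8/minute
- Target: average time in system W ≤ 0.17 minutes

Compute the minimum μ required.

For M/M/1: W = 1/(μ-λ)
Need W ≤ 0.17, so 1/(μ-λ) ≤ 0.17
μ - λ ≥ 1/0.17 = 5.8824
μ ≥ 9.8 + 5.8824 = 15.6824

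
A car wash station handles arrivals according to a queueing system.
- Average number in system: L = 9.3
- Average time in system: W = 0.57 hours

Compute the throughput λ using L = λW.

Little's Law: L = λW, so λ = L/W
λ = 9.3/0.57 = 16.3158 cars/hour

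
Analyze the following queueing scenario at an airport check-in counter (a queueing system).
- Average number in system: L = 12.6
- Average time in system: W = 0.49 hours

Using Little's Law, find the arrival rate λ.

Little's Law: L = λW, so λ = L/W
λ = 12.6/0.49 = 25.7143 passengers/hour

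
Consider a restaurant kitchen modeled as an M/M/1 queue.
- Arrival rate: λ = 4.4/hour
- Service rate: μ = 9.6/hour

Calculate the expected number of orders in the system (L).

ρ = λ/μ = 4.4/9.6 = 0.4583
For M/M/1: L = λ/(μ-λ)
L = 4.4/(9.6-4.4) = 4.4/5.20
L = 0.8462 orders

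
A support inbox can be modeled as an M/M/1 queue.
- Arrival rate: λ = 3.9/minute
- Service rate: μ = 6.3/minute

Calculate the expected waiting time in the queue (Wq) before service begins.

First, compute utilization: ρ = λ/μ = 3.9/6.3 = 0.6190
For M/M/1: Wq = λ/(μ(μ-λ))
Wq = 3.9/(6.3 × (6.3-3.9))
Wq = 3.9/(6.3 × 2.40)
Wq = 0.2579 minutes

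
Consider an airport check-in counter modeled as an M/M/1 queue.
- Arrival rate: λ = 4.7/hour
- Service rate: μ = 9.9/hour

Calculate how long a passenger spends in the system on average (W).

First, compute utilization: ρ = λ/μ = 4.7/9.9 = 0.4747
For M/M/1: W = 1/(μ-λ)
W = 1/(9.9-4.7) = 1/5.20
W = 0.1923 hours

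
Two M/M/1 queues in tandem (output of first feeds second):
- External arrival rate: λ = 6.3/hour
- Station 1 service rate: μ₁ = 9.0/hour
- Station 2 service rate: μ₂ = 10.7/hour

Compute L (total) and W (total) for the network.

By Jackson's theorem, each station behaves as independent M/M/1.
Station 1: ρ₁ = 6.3/9.0 = 0.7000, L₁ = ρ₁/(1-ρ₁) = λ/(μ₁-λ) = 6.3/2.70 = 2.33333
Station 2: ρ₂ = 6.3/10.7 = 0.5888, L₂ = ρ₂/(1-ρ₂) = λ/(μ₂-λ) = 6.3/4.40 = 1.43182
Total: L = L₁ + L₂ = 2.33333 + 1.43182 = 3.76515
W = L/λ = 3.76515/6.3 = 0.5976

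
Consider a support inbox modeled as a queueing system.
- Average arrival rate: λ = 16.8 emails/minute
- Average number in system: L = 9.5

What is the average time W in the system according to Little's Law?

Little's Law: L = λW, so W = L/λ
W = 9.5/16.8 = 0.5655 minutes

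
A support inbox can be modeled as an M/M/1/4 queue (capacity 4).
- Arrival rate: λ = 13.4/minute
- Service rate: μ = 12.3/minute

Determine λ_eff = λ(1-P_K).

ρ = λ/μ = 13.4/12.3 = 1.08943
P₀ = (1-ρ)/(1-ρ^(K+1)) = (1-1.08943)/(1-1.08943^5) = -0.08943/-0.5346 = 0.1673
P_K = P₀×ρ^K = 0.16728 × 1.08943^4 = 0.16728 × 1.4086 = 0.2356
λ_eff = λ(1-P_K) = 13.4 × (1 - 0.23564) = 13.4 × 0.76436 = 10.2424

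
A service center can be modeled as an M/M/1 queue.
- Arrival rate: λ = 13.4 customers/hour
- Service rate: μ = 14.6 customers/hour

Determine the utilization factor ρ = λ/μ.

Server utilization: ρ = λ/μ
ρ = 13.4/14.6 = 0.9178
The server is busy 91.78% of the time.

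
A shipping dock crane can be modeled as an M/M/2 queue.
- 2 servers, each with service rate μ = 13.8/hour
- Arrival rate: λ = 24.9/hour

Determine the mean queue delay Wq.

Traffic intensity: ρ = λ/(cμ) = 24.9/(2×13.8) = 0.9022
Since ρ = 0.9022 < 1, system is stable.
Offered load a = λ/μ = cρ = 24.9/13.8 = 1.8043
P₀ = [ Σₙ₌₀^1 aⁿ/n! + a^2/(2!(1-ρ)) ]⁻¹
Σ = a^0/0! + a^1/1! = 1.0000 + 1.8043 = 2.8043
a^2/(2!(1-ρ)) = 3.25567/(2 × 0.0978261) = 16.6401
P₀ = 1/(2.8043 + 16.6401) = 0.05143
Lq = P₀·a^2·ρ / (2!(1-ρ)²) = 0.0514286 × 3.25567 × 0.902174 / (2 × 0.00956994) = 7.8922
Wq = Lq/λ = 7.8922/24.9 = 0.3170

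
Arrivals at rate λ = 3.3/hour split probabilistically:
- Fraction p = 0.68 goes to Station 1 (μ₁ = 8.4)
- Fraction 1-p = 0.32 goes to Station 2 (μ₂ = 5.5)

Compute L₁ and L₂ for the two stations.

Effective rates: λ₁ = 3.3×0.68 = 2.244, λ₂ = 3.3×0.32 = 1.056
Station 1: ρ₁ = 2.244/8.4 = 0.26714, L₁ = ρ₁/(1-ρ₁) = 0.26714/(1-0.26714) = 0.3645
Station 2: ρ₂ = 1.056/5.5 = 0.1920, L₂ = ρ₂/(1-ρ₂) = 0.1920/(1-0.1920) = 0.2376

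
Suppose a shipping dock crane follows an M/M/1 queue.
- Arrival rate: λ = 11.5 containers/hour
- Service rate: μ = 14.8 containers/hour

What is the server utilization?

Server utilization: ρ = λ/μ
ρ = 11.5/14.8 = 0.7770
The server is busy 77.70% of the time.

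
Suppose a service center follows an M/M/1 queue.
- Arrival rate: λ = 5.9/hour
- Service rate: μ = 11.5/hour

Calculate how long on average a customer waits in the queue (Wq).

First, compute utilization: ρ = λ/μ = 5.9/11.5 = 0.5130
For M/M/1: Wq = λ/(μ(μ-λ))
Wq = 5.9/(11.5 × (11.5-5.9))
Wq = 5.9/(11.5 × 5.60)
Wq = 0.09161 hours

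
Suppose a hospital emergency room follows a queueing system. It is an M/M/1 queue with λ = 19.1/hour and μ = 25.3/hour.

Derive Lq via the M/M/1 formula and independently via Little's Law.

Method 1 (direct): Lq = λ²/(μ(μ-λ)) = 364.81/(25.3 × 6.20) = 2.3257

Method 2 (Little's Law):
W = 1/(μ-λ) = 1/6.20 = 0.1612903
Wq = W - 1/μ = 0.1612903 - 0.03952569 = 0.121765
Lq = λWq = 19.1 × 0.121765 = 2.3257 ✔ (matches Method 1)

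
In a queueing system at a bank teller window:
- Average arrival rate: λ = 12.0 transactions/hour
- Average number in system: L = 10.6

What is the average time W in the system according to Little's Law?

Little's Law: L = λW, so W = L/λ
W = 10.6/12.0 = 0.8833 hours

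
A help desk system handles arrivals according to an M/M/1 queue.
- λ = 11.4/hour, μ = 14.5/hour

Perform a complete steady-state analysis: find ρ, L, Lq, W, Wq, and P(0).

Step 1: ρ = λ/μ = 11.4/14.5 = 0.7862
Step 2: L = λ/(μ-λ) = 11.4/3.10 = 3.6774
Step 3: Lq = λ²/(μ(μ-λ)) = 129.96/(14.5×3.10) = 2.8912
Step 4: W = 1/(μ-λ) = 1/3.10 = 0.32258
Step 5: Wq = λ/(μ(μ-λ)) = 11.4/(14.5×3.10) = 0.2536
Step 6: P(0) = 1-ρ = 0.2138
Verify: L = λW = 11.4×0.32258 = 3.6774 ✔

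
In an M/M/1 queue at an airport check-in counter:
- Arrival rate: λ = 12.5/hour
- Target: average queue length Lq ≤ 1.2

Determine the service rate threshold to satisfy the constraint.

For M/M/1: Lq = λ²/(μ(μ-λ))
Need Lq ≤ 1.2, i.e. μ(μ-λ) ≥ λ²/1.2
μ² - 12.5μ - 156.25/1.2 ≥ 0  →  μ² - 12.5μ - 130.20833 ≥ 0
Quadratic formula (positive root): μ = [λ + √(λ² + 4×130.20833)]/2
Discriminant: 156.25 + 4×130.20833 = 677.0833, √677.0833 = 26.0208
μ ≥ (12.5 + 26.0208)/2 = 19.2604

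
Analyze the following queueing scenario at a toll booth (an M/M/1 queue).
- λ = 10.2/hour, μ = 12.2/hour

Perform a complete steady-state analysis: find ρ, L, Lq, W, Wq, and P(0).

Step 1: ρ = λ/μ = 10.2/12.2 = 0.8361
Step 2: L = λ/(μ-λ) = 10.2/2.00 = 5.1000
Step 3: Lq = λ²/(μ(μ-λ)) = 104.04/(12.2×2.00) = 4.2639
Step 4: W = 1/(μ-λ) = 1/2.00 = 0.5000
Step 5: Wq = λ/(μ(μ-λ)) = 10.2/(12.2×2.00) = 0.4180
Step 6: P(0) = 1-ρ = 0.1639
Verify: L = λW = 10.2×0.5000 = 5.1000 ✔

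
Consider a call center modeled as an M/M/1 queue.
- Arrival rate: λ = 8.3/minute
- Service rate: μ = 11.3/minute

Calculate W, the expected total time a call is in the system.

First, compute utilization: ρ = λ/μ = 8.3/11.3 = 0.7345
For M/M/1: W = 1/(μ-λ)
W = 1/(11.3-8.3) = 1/3.00
W = 0.3333 minutes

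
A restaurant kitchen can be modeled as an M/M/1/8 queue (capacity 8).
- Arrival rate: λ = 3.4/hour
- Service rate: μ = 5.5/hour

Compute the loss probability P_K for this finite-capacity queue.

ρ = λ/μ = 3.4/5.5 = 0.61818
P₀ = (1-ρ)/(1-ρ^(K+1)) = (1-0.61818)/(1-0.61818^9) = 0.3818/0.9868 = 0.3869
P_K = P₀×ρ^K = 0.38692 × 0.61818^8 = 0.38692 × 0.021327 = 0.008252
Blocking probability = 0.83%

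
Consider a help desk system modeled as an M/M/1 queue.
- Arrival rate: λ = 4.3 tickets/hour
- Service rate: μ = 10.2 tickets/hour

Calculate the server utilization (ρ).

Server utilization: ρ = λ/μ
ρ = 4.3/10.2 = 0.4216
The server is busy 42.16% of the time.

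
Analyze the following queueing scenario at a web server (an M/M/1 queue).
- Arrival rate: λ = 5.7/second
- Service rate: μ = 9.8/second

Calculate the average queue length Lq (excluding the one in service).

ρ = λ/μ = 5.7/9.8 = 0.5816
For M/M/1: Lq = λ²/(μ(μ-λ))
Lq = 32.49/(9.8 × 4.10)
Lq = 0.8086 requests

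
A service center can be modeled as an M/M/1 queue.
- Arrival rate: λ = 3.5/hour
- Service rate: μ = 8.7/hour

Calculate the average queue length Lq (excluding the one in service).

ρ = λ/μ = 3.5/8.7 = 0.4023
For M/M/1: Lq = λ²/(μ(μ-λ))
Lq = 12.25/(8.7 × 5.20)
Lq = 0.2708 customers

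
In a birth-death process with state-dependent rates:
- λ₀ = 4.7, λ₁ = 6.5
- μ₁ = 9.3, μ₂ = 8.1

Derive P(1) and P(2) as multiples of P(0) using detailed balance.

Balance equations:
State 0: λ₀P₀ = μ₁P₁ → P₁ = (λ₀/μ₁)P₀ = (4.7/9.3)P₀ = 0.5054P₀
State 1: P₂ = (λ₀λ₁)/(μ₁μ₂)P₀ = (4.7×6.5)/(9.3×8.1)P₀ = 0.4055P₀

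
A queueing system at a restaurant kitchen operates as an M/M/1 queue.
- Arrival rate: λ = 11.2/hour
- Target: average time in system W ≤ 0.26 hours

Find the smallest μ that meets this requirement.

For M/M/1: W = 1/(μ-λ)
Need W ≤ 0.26, so 1/(μ-λ) ≤ 0.26
μ - λ ≥ 1/0.26 = 3.8462
μ ≥ 11.2 + 3.8462 = 15.0462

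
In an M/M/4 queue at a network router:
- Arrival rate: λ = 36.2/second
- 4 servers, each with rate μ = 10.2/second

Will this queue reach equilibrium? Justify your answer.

Stability requires ρ = λ/(cμ) < 1
ρ = 36.2/(4 × 10.2) = 36.2/40.80 = 0.8873
Since 0.8873 < 1, the system is STABLE.
The servers are busy 88.73% of the time.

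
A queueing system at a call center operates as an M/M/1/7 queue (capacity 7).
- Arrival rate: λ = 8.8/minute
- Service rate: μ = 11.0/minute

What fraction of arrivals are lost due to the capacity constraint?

ρ = λ/μ = 8.8/11.0 = 0.8000
P₀ = (1-ρ)/(1-ρ^(K+1)) = (1-0.8000)/(1-0.8000^8) = 0.2000/0.8322 = 0.2403
P_K = P₀×ρ^K = 0.24032 × 0.8000^7 = 0.24032 × 0.20972 = 0.05040
Blocking probability = 5.04%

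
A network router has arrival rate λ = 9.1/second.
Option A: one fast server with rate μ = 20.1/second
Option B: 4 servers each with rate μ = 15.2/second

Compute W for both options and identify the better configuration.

Option A: single server μ = 20.1 (M/M/1)
  ρ_A = 9.1/20.1 = 0.4527
  W_A = 1/(μ-λ) = 1/(20.1-9.1) = 1/11.00 = 0.09091

Option B: 4 servers μ = 15.2 (M/M/4)
  ρ_B = λ/(cμ) = 9.1/(4×15.2) = 0.1497
  Offered load a = λ/μ = cρ = 9.1/15.2 = 0.5987
  P₀ = [ Σₙ₌₀^3 aⁿ/n! + a^4/(4!(1-ρ)) ]⁻¹
  Σ = a^0/0! + a^1/1! + a^2/2! + a^3/3! = 1.0000 + 0.5987 + 0.1792 + 0.03576 = 1.8137
  a^4/(4!(1-ρ)) = 0.12847/(24 × 0.85033) = 0.006295
  P₀ = 1/(1.8137 + 0.006295) = 0.5495
  Lq = P₀·a^4·ρ / (4!(1-ρ)²) = 0.54946 × 0.12847 × 0.14967 / (24 × 0.72306) = 0.0006088
  Wq_B = Lq/λ = 0.0006088/9.1 = 0.00006690
  W_B = Wq_B + 1/μ = 0.00006690 + 0.06579 = 0.06586

Since W_B = 0.06586 < W_A = 0.09091, Option B (multiple servers) has the shorter time in system.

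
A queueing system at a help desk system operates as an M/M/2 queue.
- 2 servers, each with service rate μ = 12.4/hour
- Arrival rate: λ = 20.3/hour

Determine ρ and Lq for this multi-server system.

Traffic intensity: ρ = λ/(cμ) = 20.3/(2×12.4) = 0.8185
Since ρ = 0.8185 < 1, system is stable.
Offered load a = λ/μ = cρ = 20.3/12.4 = 1.6371
P₀ = [ Σₙ₌₀^1 aⁿ/n! + a^2/(2!(1-ρ)) ]⁻¹
Σ = a^0/0! + a^1/1! = 1.0000 + 1.6371 = 2.6371
a^2/(2!(1-ρ)) = 2.68009/(2 × 0.181452) = 7.3851
P₀ = 1/(2.6371 + 7.3851) = 0.09978
Lq = P₀·a^2·ρ / (2!(1-ρ)²) = 0.099778 × 2.6801 × 0.81855 / (2 × 0.032925) = 3.3241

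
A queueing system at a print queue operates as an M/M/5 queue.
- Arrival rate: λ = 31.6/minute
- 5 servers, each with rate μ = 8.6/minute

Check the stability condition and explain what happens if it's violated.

Stability requires ρ = λ/(cμ) < 1
ρ = 31.6/(5 × 8.6) = 31.6/43.00 = 0.7349
Since 0.7349 < 1, the system is STABLE.
The servers are busy 73.49% of the time.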